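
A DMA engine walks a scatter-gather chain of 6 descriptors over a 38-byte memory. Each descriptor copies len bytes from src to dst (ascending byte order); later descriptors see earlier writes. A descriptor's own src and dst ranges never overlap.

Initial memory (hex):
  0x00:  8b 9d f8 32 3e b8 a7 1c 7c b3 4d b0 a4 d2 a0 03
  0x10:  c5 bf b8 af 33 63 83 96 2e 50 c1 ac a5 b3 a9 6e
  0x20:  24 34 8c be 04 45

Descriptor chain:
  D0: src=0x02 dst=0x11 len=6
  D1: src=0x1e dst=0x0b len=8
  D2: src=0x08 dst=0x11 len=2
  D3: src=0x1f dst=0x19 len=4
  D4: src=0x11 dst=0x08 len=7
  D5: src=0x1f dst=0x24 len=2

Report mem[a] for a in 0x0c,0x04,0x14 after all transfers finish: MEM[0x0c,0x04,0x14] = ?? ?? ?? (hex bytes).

  after D0: wrote 6B at 0x11 = f8323eb8a71c
  after D1: wrote 8B at 0x0b = a96e24348cbe0445
  after D2: wrote 2B at 0x11 = 7cb3
  after D3: wrote 4B at 0x19 = 6e24348c
  after D4: wrote 7B at 0x08 = 7cb33eb8a71c96
  after D5: wrote 2B at 0x24 = 6e24
query mem[0x0c]=0xa7, mem[0x04]=0x3e, mem[0x14]=0xb8

MEM[0x0c,0x04,0x14] = a7 3e b8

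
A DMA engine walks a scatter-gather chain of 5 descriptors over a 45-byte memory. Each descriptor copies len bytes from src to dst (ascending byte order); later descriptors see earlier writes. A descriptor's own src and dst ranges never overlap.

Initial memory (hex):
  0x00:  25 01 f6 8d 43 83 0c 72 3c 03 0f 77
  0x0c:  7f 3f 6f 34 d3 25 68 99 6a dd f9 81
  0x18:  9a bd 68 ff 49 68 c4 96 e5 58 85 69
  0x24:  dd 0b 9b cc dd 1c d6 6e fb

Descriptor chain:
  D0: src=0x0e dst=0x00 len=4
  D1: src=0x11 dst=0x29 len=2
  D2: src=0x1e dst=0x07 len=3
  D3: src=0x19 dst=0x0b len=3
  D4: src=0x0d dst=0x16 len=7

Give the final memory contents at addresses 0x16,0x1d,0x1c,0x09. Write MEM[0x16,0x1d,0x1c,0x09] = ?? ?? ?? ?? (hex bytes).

MEM[0x16,0x1d,0x1c,0x09] = ff 68 99 e5

  after D0: wrote 4B at 0x00 = 6f34d325
  after D1: wrote 2B at 0x29 = 2568
  after D2: wrote 3B at 0x07 = c496e5
  after D3: wrote 3B at 0x0b = bd68ff
  after D4: wrote 7B at 0x16 = ff6f34d3256899
query mem[0x16]=0xff, mem[0x1d]=0x68, mem[0x1c]=0x99, mem[0x09]=0xe5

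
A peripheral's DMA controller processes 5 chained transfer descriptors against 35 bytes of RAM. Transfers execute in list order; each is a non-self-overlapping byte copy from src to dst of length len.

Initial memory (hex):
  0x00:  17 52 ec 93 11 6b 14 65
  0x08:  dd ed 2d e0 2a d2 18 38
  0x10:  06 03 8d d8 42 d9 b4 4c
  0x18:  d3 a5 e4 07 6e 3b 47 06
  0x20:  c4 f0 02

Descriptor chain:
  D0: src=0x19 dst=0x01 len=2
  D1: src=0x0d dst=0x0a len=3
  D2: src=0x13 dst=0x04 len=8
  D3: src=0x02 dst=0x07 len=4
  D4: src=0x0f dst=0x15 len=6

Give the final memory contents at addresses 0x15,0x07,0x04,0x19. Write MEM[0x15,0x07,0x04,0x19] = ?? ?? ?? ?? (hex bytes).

MEM[0x15,0x07,0x04,0x19] = 38 e4 d8 d8

#0 dst[0x01+2] := {0xa5,0xe4}
#1 dst[0x0a+3] := {0xd2,0x18,0x38}
#2 dst[0x04+8] := {0xd8,0x42,0xd9,0xb4,0x4c,0xd3,0xa5,0xe4}
#3 dst[0x07+4] := {0xe4,0x93,0xd8,0x42}
#4 dst[0x15+6] := {0x38,0x06,0x03,0x8d,0xd8,0x42}
query mem[0x15]=0x38, mem[0x07]=0xe4, mem[0x04]=0xd8, mem[0x19]=0xd8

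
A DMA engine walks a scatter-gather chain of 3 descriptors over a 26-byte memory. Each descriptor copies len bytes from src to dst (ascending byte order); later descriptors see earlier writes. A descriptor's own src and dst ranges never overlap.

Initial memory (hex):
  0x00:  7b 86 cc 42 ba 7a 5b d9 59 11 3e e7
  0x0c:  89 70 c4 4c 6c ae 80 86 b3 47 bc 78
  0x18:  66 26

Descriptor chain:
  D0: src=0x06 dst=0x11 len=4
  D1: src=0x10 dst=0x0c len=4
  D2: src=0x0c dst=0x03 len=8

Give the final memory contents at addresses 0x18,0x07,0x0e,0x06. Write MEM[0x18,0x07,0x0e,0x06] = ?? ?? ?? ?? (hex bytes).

[0] 0x06->0x11 len=4 : 5b d9 59 11
[1] 0x10->0x0c len=4 : 6c 5b d9 59
[2] 0x0c->0x03 len=8 : 6c 5b d9 59 6c 5b d9 59
query mem[0x18]=0x66, mem[0x07]=0x6c, mem[0x0e]=0xd9, mem[0x06]=0x59

MEM[0x18,0x07,0x0e,0x06] = 66 6c d9 59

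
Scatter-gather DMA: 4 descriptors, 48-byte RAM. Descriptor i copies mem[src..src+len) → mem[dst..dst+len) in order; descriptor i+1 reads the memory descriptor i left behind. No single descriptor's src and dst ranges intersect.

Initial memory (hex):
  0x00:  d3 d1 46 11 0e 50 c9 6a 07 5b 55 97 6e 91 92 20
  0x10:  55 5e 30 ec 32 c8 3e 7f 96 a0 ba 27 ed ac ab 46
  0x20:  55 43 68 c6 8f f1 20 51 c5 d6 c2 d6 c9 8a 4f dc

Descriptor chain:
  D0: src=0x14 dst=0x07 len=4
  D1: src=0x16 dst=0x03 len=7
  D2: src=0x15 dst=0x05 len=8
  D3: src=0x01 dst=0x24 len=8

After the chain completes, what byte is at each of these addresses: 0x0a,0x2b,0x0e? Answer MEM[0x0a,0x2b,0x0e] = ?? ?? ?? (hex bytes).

MEM[0x0a,0x2b,0x0e] = ba 96 92

#0 dst[0x07+4] := {0x32,0xc8,0x3e,0x7f}
#1 dst[0x03+7] := {0x3e,0x7f,0x96,0xa0,0xba,0x27,0xed}
#2 dst[0x05+8] := {0xc8,0x3e,0x7f,0x96,0xa0,0xba,0x27,0xed}
#3 dst[0x24+8] := {0xd1,0x46,0x3e,0x7f,0xc8,0x3e,0x7f,0x96}
query mem[0x0a]=0xba, mem[0x2b]=0x96, mem[0x0e]=0x92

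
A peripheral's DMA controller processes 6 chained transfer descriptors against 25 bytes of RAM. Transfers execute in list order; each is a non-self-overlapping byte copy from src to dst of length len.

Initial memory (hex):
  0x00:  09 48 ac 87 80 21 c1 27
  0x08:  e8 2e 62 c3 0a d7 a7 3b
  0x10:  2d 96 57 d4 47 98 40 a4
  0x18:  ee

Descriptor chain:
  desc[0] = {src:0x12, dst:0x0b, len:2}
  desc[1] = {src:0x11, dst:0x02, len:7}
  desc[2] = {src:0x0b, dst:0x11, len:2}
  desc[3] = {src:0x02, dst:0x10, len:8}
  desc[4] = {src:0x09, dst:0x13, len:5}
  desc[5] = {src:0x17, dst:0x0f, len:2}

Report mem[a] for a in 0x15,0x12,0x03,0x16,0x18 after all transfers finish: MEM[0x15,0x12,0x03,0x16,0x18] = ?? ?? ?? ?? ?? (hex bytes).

MEM[0x15,0x12,0x03,0x16,0x18] = 57 d4 57 d4 ee

D0: mem[0x0b..0x0c] <- [57 d4]
D1: mem[0x02..0x08] <- [96 57 d4 47 98 40 a4]
D2: mem[0x11..0x12] <- [57 d4]
D3: mem[0x10..0x17] <- [96 57 d4 47 98 40 a4 2e]
D4: mem[0x13..0x17] <- [2e 62 57 d4 d7]
D5: mem[0x0f..0x10] <- [d7 ee]
query mem[0x15]=0x57, mem[0x12]=0xd4, mem[0x03]=0x57, mem[0x16]=0xd4, mem[0x18]=0xee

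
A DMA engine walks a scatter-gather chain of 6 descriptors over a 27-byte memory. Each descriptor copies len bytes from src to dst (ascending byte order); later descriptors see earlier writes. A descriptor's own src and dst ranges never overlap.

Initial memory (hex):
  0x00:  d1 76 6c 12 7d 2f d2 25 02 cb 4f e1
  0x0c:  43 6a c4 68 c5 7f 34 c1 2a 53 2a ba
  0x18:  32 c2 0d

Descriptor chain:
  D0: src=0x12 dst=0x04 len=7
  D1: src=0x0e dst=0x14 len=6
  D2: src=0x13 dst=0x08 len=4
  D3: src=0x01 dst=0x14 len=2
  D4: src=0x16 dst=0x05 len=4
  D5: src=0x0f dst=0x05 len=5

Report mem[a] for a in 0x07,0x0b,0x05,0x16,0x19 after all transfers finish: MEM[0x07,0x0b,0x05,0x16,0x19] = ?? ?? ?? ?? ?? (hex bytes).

MEM[0x07,0x0b,0x05,0x16,0x19] = 7f c5 68 c5 c1

  after D0: wrote 7B at 0x04 = 34c12a532aba32
  after D1: wrote 6B at 0x14 = c468c57f34c1
  after D2: wrote 4B at 0x08 = c1c468c5
  after D3: wrote 2B at 0x14 = 766c
  after D4: wrote 4B at 0x05 = c57f34c1
  after D5: wrote 5B at 0x05 = 68c57f34c1
query mem[0x07]=0x7f, mem[0x0b]=0xc5, mem[0x05]=0x68, mem[0x16]=0xc5, mem[0x19]=0xc1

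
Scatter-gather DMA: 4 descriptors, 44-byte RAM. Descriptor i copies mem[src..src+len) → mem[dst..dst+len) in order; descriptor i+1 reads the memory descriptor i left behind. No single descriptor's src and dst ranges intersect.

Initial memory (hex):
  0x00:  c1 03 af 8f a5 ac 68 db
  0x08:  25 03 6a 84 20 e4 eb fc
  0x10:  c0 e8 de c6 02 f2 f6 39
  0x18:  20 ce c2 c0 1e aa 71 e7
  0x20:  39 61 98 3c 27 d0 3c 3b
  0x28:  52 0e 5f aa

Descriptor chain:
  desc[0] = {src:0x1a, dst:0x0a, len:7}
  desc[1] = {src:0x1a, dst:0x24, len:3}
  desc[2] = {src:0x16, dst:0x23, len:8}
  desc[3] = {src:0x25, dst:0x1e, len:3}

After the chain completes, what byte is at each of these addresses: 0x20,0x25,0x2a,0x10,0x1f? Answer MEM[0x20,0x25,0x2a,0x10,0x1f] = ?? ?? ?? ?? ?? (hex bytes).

#0 dst[0x0a+7] := {0xc2,0xc0,0x1e,0xaa,0x71,0xe7,0x39}
#1 dst[0x24+3] := {0xc2,0xc0,0x1e}
#2 dst[0x23+8] := {0xf6,0x39,0x20,0xce,0xc2,0xc0,0x1e,0xaa}
#3 dst[0x1e+3] := {0x20,0xce,0xc2}
query mem[0x20]=0xc2, mem[0x25]=0x20, mem[0x2a]=0xaa, mem[0x10]=0x39, mem[0x1f]=0xce

MEM[0x20,0x25,0x2a,0x10,0x1f] = c2 20 aa 39 ce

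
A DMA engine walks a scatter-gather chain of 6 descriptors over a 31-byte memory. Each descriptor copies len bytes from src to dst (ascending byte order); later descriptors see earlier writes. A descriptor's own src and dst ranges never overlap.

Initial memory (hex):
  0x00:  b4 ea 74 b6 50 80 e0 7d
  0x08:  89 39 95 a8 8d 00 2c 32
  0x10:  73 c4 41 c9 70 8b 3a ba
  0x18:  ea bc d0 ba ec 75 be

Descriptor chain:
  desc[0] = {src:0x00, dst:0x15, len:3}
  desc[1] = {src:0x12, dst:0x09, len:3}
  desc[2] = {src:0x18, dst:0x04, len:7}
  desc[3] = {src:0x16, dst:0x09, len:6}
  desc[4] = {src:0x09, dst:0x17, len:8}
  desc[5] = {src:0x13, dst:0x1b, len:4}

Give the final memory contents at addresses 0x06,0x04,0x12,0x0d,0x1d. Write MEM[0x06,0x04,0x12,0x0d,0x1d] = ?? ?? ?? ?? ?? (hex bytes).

MEM[0x06,0x04,0x12,0x0d,0x1d] = d0 ea 41 d0 b4

D0: mem[0x15..0x17] <- [b4 ea 74]
D1: mem[0x09..0x0b] <- [41 c9 70]
D2: mem[0x04..0x0a] <- [ea bc d0 ba ec 75 be]
D3: mem[0x09..0x0e] <- [ea 74 ea bc d0 ba]
D4: mem[0x17..0x1e] <- [ea 74 ea bc d0 ba 32 73]
D5: mem[0x1b..0x1e] <- [c9 70 b4 ea]
query mem[0x06]=0xd0, mem[0x04]=0xea, mem[0x12]=0x41, mem[0x0d]=0xd0, mem[0x1d]=0xb4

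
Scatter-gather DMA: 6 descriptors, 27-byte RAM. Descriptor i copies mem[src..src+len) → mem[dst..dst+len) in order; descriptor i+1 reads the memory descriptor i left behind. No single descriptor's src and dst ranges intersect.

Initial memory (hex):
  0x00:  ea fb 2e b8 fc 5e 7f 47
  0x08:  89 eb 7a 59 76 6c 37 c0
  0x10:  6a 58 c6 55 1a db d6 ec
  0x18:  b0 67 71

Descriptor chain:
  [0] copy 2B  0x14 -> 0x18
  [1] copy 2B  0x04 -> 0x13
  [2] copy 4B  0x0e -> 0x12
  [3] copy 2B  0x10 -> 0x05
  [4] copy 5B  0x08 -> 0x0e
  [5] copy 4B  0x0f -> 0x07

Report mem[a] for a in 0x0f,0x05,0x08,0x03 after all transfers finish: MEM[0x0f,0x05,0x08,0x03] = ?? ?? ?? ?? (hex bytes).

MEM[0x0f,0x05,0x08,0x03] = eb 6a 7a b8

[0] 0x14->0x18 len=2 : 1a db
[1] 0x04->0x13 len=2 : fc 5e
[2] 0x0e->0x12 len=4 : 37 c0 6a 58
[3] 0x10->0x05 len=2 : 6a 58
[4] 0x08->0x0e len=5 : 89 eb 7a 59 76
[5] 0x0f->0x07 len=4 : eb 7a 59 76
query mem[0x0f]=0xeb, mem[0x05]=0x6a, mem[0x08]=0x7a, mem[0x03]=0xb8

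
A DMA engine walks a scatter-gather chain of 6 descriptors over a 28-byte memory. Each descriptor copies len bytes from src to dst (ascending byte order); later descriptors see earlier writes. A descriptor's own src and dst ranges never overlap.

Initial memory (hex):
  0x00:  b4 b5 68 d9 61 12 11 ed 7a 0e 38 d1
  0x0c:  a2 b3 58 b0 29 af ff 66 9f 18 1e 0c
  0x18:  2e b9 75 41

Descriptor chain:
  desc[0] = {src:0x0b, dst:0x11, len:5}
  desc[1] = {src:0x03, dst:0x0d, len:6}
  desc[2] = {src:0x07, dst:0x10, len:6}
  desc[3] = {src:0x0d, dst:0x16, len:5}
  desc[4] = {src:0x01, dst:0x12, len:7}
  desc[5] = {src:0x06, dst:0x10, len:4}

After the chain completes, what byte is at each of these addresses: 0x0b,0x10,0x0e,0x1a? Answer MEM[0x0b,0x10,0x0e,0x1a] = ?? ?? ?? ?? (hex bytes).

[0] 0x0b->0x11 len=5 : d1 a2 b3 58 b0
[1] 0x03->0x0d len=6 : d9 61 12 11 ed 7a
[2] 0x07->0x10 len=6 : ed 7a 0e 38 d1 a2
[3] 0x0d->0x16 len=5 : d9 61 12 ed 7a
[4] 0x01->0x12 len=7 : b5 68 d9 61 12 11 ed
[5] 0x06->0x10 len=4 : 11 ed 7a 0e
query mem[0x0b]=0xd1, mem[0x10]=0x11, mem[0x0e]=0x61, mem[0x1a]=0x7a

MEM[0x0b,0x10,0x0e,0x1a] = d1 11 61 7a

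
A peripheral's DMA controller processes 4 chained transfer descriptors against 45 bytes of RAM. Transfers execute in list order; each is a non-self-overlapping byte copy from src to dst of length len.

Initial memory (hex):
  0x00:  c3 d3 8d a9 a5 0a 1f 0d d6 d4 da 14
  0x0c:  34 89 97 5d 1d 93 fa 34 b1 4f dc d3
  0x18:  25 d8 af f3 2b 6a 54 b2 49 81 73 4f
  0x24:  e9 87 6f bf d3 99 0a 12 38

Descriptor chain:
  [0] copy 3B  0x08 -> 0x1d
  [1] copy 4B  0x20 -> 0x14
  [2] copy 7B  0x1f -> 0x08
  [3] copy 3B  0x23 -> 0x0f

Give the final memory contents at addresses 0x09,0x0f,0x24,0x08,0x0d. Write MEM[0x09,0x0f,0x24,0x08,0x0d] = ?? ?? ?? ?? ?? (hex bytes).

D0: mem[0x1d..0x1f] <- [d6 d4 da]
D1: mem[0x14..0x17] <- [49 81 73 4f]
D2: mem[0x08..0x0e] <- [da 49 81 73 4f e9 87]
D3: mem[0x0f..0x11] <- [4f e9 87]
query mem[0x09]=0x49, mem[0x0f]=0x4f, mem[0x24]=0xe9, mem[0x08]=0xda, mem[0x0d]=0xe9

MEM[0x09,0x0f,0x24,0x08,0x0d] = 49 4f e9 da e9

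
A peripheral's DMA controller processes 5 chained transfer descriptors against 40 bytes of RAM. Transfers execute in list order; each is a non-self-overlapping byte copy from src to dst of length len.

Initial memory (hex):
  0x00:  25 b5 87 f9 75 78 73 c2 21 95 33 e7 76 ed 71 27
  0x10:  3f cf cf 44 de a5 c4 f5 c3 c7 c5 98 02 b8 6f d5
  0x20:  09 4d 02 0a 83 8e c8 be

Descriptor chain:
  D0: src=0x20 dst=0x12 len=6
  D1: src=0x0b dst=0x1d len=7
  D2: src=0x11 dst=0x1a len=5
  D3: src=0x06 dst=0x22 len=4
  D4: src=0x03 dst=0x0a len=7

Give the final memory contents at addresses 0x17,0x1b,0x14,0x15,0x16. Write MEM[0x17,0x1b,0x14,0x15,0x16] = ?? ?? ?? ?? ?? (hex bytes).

MEM[0x17,0x1b,0x14,0x15,0x16] = 8e 09 02 0a 83

D0: mem[0x12..0x17] <- [09 4d 02 0a 83 8e]
D1: mem[0x1d..0x23] <- [e7 76 ed 71 27 3f cf]
D2: mem[0x1a..0x1e] <- [cf 09 4d 02 0a]
D3: mem[0x22..0x25] <- [73 c2 21 95]
D4: mem[0x0a..0x10] <- [f9 75 78 73 c2 21 95]
query mem[0x17]=0x8e, mem[0x1b]=0x09, mem[0x14]=0x02, mem[0x15]=0x0a, mem[0x16]=0x83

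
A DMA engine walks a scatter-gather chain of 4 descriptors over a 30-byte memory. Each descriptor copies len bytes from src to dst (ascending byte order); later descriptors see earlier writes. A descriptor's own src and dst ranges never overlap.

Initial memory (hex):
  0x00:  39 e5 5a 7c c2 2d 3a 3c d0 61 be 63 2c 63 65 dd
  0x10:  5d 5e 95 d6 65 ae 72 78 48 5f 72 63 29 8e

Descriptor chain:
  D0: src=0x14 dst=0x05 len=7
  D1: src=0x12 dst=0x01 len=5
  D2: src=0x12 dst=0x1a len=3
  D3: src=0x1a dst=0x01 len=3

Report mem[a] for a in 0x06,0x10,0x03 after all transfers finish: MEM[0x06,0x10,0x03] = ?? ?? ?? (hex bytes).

MEM[0x06,0x10,0x03] = ae 5d 65

#0 dst[0x05+7] := {0x65,0xae,0x72,0x78,0x48,0x5f,0x72}
#1 dst[0x01+5] := {0x95,0xd6,0x65,0xae,0x72}
#2 dst[0x1a+3] := {0x95,0xd6,0x65}
#3 dst[0x01+3] := {0x95,0xd6,0x65}
query mem[0x06]=0xae, mem[0x10]=0x5d, mem[0x03]=0x65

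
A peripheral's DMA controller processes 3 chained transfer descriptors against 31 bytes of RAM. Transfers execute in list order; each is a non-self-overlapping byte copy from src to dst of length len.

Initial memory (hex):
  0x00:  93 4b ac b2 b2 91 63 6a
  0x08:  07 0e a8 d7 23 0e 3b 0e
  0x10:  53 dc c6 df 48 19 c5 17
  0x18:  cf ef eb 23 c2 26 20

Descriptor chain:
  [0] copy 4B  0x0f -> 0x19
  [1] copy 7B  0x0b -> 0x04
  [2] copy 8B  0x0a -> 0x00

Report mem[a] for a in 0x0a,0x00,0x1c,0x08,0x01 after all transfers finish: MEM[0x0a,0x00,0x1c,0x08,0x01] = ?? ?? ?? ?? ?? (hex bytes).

MEM[0x0a,0x00,0x1c,0x08,0x01] = dc dc c6 0e d7

  after D0: wrote 4B at 0x19 = 0e53dcc6
  after D1: wrote 7B at 0x04 = d7230e3b0e53dc
  after D2: wrote 8B at 0x00 = dcd7230e3b0e53dc
query mem[0x0a]=0xdc, mem[0x00]=0xdc, mem[0x1c]=0xc6, mem[0x08]=0x0e, mem[0x01]=0xd7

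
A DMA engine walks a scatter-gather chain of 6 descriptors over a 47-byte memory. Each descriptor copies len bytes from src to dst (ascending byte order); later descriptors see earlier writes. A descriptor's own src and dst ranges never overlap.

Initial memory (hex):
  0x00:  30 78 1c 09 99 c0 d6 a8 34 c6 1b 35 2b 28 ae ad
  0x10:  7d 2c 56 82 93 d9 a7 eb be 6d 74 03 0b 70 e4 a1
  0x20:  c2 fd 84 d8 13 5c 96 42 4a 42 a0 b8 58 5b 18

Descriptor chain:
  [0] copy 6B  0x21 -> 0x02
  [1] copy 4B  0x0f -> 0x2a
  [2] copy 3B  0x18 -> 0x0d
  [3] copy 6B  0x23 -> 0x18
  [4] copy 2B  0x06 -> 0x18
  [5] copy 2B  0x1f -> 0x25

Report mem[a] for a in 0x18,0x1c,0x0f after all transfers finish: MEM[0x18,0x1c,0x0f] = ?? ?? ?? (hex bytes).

  after D0: wrote 6B at 0x02 = fd84d8135c96
  after D1: wrote 4B at 0x2a = ad7d2c56
  after D2: wrote 3B at 0x0d = be6d74
  after D3: wrote 6B at 0x18 = d8135c96424a
  after D4: wrote 2B at 0x18 = 5c96
  after D5: wrote 2B at 0x25 = a1c2
query mem[0x18]=0x5c, mem[0x1c]=0x42, mem[0x0f]=0x74

MEM[0x18,0x1c,0x0f] = 5c 42 74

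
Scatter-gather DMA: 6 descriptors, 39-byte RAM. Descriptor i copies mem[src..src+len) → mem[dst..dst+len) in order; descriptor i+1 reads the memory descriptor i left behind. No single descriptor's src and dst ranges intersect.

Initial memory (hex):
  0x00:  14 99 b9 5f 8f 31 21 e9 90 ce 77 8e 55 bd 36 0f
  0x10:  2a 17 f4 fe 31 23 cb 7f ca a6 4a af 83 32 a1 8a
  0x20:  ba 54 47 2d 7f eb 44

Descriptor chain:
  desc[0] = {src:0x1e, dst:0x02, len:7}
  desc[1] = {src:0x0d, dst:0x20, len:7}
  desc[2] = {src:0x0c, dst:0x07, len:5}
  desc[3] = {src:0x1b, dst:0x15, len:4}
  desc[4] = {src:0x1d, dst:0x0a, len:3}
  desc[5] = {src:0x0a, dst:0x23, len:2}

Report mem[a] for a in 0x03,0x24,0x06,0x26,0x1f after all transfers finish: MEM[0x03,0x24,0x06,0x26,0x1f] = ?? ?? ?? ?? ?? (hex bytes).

MEM[0x03,0x24,0x06,0x26,0x1f] = 8a a1 47 fe 8a

[0] 0x1e->0x02 len=7 : a1 8a ba 54 47 2d 7f
[1] 0x0d->0x20 len=7 : bd 36 0f 2a 17 f4 fe
[2] 0x0c->0x07 len=5 : 55 bd 36 0f 2a
[3] 0x1b->0x15 len=4 : af 83 32 a1
[4] 0x1d->0x0a len=3 : 32 a1 8a
[5] 0x0a->0x23 len=2 : 32 a1
query mem[0x03]=0x8a, mem[0x24]=0xa1, mem[0x06]=0x47, mem[0x26]=0xfe, mem[0x1f]=0x8a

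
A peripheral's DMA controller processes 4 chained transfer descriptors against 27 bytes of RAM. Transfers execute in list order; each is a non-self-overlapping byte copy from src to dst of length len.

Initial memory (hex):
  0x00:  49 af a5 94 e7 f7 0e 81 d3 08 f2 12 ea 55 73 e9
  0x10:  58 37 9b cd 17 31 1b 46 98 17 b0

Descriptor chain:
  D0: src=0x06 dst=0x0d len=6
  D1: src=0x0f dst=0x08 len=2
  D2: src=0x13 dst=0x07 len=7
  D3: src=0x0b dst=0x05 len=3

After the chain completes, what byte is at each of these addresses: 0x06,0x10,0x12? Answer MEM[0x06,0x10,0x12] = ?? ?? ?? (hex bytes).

MEM[0x06,0x10,0x12] = 98 08 12

D0: mem[0x0d..0x12] <- [0e 81 d3 08 f2 12]
D1: mem[0x08..0x09] <- [d3 08]
D2: mem[0x07..0x0d] <- [cd 17 31 1b 46 98 17]
D3: mem[0x05..0x07] <- [46 98 17]
query mem[0x06]=0x98, mem[0x10]=0x08, mem[0x12]=0x12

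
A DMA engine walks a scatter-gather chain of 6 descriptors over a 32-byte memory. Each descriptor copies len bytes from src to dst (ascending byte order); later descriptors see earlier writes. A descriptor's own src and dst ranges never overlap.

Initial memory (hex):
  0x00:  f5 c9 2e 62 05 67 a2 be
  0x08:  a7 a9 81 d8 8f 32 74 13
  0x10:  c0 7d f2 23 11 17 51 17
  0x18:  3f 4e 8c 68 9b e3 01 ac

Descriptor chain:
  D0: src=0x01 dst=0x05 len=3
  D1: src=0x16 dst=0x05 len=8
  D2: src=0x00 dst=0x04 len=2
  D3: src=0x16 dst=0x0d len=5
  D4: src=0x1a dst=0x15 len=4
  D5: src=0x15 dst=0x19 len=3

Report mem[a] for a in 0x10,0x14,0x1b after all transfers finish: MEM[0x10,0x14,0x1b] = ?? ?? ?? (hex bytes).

MEM[0x10,0x14,0x1b] = 4e 11 9b

D0: mem[0x05..0x07] <- [c9 2e 62]
D1: mem[0x05..0x0c] <- [51 17 3f 4e 8c 68 9b e3]
D2: mem[0x04..0x05] <- [f5 c9]
D3: mem[0x0d..0x11] <- [51 17 3f 4e 8c]
D4: mem[0x15..0x18] <- [8c 68 9b e3]
D5: mem[0x19..0x1b] <- [8c 68 9b]
query mem[0x10]=0x4e, mem[0x14]=0x11, mem[0x1b]=0x9b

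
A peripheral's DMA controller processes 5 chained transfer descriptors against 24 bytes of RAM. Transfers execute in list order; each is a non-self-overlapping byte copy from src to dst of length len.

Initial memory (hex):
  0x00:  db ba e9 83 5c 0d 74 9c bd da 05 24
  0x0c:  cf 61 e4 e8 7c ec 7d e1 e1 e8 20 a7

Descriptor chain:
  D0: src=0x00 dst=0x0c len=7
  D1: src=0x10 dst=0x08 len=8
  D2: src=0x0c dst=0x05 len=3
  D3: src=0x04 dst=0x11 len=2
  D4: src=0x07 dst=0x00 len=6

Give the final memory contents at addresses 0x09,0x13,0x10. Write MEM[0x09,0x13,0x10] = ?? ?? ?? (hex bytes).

D0: mem[0x0c..0x12] <- [db ba e9 83 5c 0d 74]
D1: mem[0x08..0x0f] <- [5c 0d 74 e1 e1 e8 20 a7]
D2: mem[0x05..0x07] <- [e1 e8 20]
D3: mem[0x11..0x12] <- [5c e1]
D4: mem[0x00..0x05] <- [20 5c 0d 74 e1 e1]
query mem[0x09]=0x0d, mem[0x13]=0xe1, mem[0x10]=0x5c

MEM[0x09,0x13,0x10] = 0d e1 5c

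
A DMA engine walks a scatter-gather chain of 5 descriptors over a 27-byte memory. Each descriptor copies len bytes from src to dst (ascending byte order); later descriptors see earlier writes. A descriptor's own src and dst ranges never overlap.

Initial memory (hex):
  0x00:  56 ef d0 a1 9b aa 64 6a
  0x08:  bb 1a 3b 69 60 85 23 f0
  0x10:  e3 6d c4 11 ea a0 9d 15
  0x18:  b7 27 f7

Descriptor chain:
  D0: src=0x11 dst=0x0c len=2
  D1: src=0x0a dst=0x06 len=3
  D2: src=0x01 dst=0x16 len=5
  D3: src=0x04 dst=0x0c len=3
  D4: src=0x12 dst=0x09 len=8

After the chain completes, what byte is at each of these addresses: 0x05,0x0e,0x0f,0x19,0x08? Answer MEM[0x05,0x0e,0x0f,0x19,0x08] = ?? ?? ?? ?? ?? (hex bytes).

MEM[0x05,0x0e,0x0f,0x19,0x08] = aa d0 a1 9b 6d

  after D0: wrote 2B at 0x0c = 6dc4
  after D1: wrote 3B at 0x06 = 3b696d
  after D2: wrote 5B at 0x16 = efd0a19baa
  after D3: wrote 3B at 0x0c = 9baa3b
  after D4: wrote 8B at 0x09 = c411eaa0efd0a19b
query mem[0x05]=0xaa, mem[0x0e]=0xd0, mem[0x0f]=0xa1, mem[0x19]=0x9b, mem[0x08]=0x6d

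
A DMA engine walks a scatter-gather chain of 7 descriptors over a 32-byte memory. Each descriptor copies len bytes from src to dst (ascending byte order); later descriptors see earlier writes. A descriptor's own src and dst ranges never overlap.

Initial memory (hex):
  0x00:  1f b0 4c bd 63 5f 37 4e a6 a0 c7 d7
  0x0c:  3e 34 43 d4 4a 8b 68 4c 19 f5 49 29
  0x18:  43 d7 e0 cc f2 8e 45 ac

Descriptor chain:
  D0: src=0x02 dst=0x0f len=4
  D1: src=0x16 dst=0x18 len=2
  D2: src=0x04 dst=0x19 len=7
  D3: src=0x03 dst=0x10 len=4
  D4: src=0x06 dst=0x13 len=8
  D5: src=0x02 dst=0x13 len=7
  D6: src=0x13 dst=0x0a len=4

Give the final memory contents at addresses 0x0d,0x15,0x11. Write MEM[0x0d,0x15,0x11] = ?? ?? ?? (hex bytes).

MEM[0x0d,0x15,0x11] = 5f 63 63

#0 dst[0x0f+4] := {0x4c,0xbd,0x63,0x5f}
#1 dst[0x18+2] := {0x49,0x29}
#2 dst[0x19+7] := {0x63,0x5f,0x37,0x4e,0xa6,0xa0,0xc7}
#3 dst[0x10+4] := {0xbd,0x63,0x5f,0x37}
#4 dst[0x13+8] := {0x37,0x4e,0xa6,0xa0,0xc7,0xd7,0x3e,0x34}
#5 dst[0x13+7] := {0x4c,0xbd,0x63,0x5f,0x37,0x4e,0xa6}
#6 dst[0x0a+4] := {0x4c,0xbd,0x63,0x5f}
query mem[0x0d]=0x5f, mem[0x15]=0x63, mem[0x11]=0x63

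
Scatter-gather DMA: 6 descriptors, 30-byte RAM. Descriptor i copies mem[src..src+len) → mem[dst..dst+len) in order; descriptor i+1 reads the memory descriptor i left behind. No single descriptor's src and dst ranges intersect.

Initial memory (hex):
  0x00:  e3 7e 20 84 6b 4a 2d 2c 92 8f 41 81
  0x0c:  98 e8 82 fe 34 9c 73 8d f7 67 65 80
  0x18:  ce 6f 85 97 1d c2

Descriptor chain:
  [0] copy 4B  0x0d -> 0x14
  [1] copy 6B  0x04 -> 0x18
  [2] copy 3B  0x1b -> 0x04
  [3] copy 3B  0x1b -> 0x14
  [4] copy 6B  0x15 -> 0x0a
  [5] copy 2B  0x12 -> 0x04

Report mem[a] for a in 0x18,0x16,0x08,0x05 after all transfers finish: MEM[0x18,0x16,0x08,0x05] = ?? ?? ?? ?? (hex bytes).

MEM[0x18,0x16,0x08,0x05] = 6b 8f 92 8d

D0: mem[0x14..0x17] <- [e8 82 fe 34]
D1: mem[0x18..0x1d] <- [6b 4a 2d 2c 92 8f]
D2: mem[0x04..0x06] <- [2c 92 8f]
D3: mem[0x14..0x16] <- [2c 92 8f]
D4: mem[0x0a..0x0f] <- [92 8f 34 6b 4a 2d]
D5: mem[0x04..0x05] <- [73 8d]
query mem[0x18]=0x6b, mem[0x16]=0x8f, mem[0x08]=0x92, mem[0x05]=0x8d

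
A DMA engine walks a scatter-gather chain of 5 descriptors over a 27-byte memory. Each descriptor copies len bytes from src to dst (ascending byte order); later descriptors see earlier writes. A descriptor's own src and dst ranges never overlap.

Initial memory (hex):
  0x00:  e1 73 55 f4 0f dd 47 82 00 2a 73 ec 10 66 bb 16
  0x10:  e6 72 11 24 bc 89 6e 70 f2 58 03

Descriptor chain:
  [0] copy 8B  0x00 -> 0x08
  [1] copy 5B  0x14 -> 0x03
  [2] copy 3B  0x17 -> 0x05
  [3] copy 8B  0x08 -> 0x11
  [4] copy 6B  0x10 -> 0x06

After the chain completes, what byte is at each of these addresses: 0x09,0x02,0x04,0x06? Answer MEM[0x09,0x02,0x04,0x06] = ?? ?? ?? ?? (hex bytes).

#0 dst[0x08+8] := {0xe1,0x73,0x55,0xf4,0x0f,0xdd,0x47,0x82}
#1 dst[0x03+5] := {0xbc,0x89,0x6e,0x70,0xf2}
#2 dst[0x05+3] := {0x70,0xf2,0x58}
#3 dst[0x11+8] := {0xe1,0x73,0x55,0xf4,0x0f,0xdd,0x47,0x82}
#4 dst[0x06+6] := {0xe6,0xe1,0x73,0x55,0xf4,0x0f}
query mem[0x09]=0x55, mem[0x02]=0x55, mem[0x04]=0x89, mem[0x06]=0xe6

MEM[0x09,0x02,0x04,0x06] = 55 55 89 e6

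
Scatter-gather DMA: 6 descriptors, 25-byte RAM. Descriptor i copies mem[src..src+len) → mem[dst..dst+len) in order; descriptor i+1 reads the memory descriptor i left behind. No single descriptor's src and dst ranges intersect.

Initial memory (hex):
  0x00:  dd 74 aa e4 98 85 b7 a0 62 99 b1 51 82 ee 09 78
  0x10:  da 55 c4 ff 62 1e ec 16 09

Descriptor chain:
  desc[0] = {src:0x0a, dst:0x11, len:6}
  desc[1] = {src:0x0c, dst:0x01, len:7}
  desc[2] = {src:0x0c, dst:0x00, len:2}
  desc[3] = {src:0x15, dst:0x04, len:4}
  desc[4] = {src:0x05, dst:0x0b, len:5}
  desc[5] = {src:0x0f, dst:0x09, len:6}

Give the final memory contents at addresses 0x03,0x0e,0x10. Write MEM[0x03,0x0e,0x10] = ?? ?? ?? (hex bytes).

  after D0: wrote 6B at 0x11 = b15182ee0978
  after D1: wrote 7B at 0x01 = 82ee0978dab151
  after D2: wrote 2B at 0x00 = 82ee
  after D3: wrote 4B at 0x04 = 09781609
  after D4: wrote 5B at 0x0b = 7816096299
  after D5: wrote 6B at 0x09 = 99dab15182ee
query mem[0x03]=0x09, mem[0x0e]=0xee, mem[0x10]=0xda

MEM[0x03,0x0e,0x10] = 09 ee da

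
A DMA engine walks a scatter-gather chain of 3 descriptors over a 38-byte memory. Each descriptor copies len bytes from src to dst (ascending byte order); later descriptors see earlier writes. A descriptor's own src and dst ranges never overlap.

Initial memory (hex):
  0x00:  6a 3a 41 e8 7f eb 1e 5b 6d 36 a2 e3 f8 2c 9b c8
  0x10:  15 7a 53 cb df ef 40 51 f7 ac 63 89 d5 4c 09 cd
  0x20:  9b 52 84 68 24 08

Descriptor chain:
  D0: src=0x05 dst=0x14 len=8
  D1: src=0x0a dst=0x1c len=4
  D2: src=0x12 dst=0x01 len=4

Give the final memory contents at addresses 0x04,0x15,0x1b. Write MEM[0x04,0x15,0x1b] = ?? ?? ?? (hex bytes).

MEM[0x04,0x15,0x1b] = 1e 1e f8

[0] 0x05->0x14 len=8 : eb 1e 5b 6d 36 a2 e3 f8
[1] 0x0a->0x1c len=4 : a2 e3 f8 2c
[2] 0x12->0x01 len=4 : 53 cb eb 1e
query mem[0x04]=0x1e, mem[0x15]=0x1e, mem[0x1b]=0xf8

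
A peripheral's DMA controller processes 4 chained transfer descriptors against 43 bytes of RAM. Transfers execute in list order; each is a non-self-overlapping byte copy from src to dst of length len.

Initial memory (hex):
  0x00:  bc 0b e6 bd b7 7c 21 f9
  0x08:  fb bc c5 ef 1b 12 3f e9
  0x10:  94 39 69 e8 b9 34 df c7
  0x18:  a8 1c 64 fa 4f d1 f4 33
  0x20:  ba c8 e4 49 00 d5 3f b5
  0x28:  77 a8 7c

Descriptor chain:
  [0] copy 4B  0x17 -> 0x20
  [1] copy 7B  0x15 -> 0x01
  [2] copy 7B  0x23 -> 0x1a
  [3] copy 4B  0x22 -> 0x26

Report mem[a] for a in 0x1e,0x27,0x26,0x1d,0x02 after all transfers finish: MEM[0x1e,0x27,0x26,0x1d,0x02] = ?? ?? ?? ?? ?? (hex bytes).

#0 dst[0x20+4] := {0xc7,0xa8,0x1c,0x64}
#1 dst[0x01+7] := {0x34,0xdf,0xc7,0xa8,0x1c,0x64,0xfa}
#2 dst[0x1a+7] := {0x64,0x00,0xd5,0x3f,0xb5,0x77,0xa8}
#3 dst[0x26+4] := {0x1c,0x64,0x00,0xd5}
query mem[0x1e]=0xb5, mem[0x27]=0x64, mem[0x26]=0x1c, mem[0x1d]=0x3f, mem[0x02]=0xdf

MEM[0x1e,0x27,0x26,0x1d,0x02] = b5 64 1c 3f df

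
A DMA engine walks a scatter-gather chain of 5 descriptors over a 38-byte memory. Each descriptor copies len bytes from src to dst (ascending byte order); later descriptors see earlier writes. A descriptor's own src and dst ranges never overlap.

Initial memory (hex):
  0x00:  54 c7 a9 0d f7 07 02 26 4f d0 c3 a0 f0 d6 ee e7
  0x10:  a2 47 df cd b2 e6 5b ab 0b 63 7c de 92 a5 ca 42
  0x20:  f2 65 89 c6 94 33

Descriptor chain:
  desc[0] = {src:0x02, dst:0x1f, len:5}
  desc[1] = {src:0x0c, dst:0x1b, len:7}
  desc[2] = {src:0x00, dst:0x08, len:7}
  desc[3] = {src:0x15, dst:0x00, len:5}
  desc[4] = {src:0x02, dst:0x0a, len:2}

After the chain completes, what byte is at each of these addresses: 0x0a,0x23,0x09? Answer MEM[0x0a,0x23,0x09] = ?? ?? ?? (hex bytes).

#0 dst[0x1f+5] := {0xa9,0x0d,0xf7,0x07,0x02}
#1 dst[0x1b+7] := {0xf0,0xd6,0xee,0xe7,0xa2,0x47,0xdf}
#2 dst[0x08+7] := {0x54,0xc7,0xa9,0x0d,0xf7,0x07,0x02}
#3 dst[0x00+5] := {0xe6,0x5b,0xab,0x0b,0x63}
#4 dst[0x0a+2] := {0xab,0x0b}
query mem[0x0a]=0xab, mem[0x23]=0x02, mem[0x09]=0xc7

MEM[0x0a,0x23,0x09] = ab 02 c7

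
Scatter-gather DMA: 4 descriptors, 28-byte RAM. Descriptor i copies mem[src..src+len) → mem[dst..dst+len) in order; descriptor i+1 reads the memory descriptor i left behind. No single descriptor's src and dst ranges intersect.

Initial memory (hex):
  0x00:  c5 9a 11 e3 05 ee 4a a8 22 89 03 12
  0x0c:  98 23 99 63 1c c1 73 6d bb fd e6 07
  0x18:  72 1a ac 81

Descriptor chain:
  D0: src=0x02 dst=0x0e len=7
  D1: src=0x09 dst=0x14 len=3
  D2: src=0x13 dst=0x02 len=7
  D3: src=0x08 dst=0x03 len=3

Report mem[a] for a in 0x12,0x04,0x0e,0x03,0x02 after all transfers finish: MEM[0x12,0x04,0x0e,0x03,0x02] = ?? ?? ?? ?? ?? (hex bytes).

MEM[0x12,0x04,0x0e,0x03,0x02] = 4a 89 11 1a a8

D0: mem[0x0e..0x14] <- [11 e3 05 ee 4a a8 22]
D1: mem[0x14..0x16] <- [89 03 12]
D2: mem[0x02..0x08] <- [a8 89 03 12 07 72 1a]
D3: mem[0x03..0x05] <- [1a 89 03]
query mem[0x12]=0x4a, mem[0x04]=0x89, mem[0x0e]=0x11, mem[0x03]=0x1a, mem[0x02]=0xa8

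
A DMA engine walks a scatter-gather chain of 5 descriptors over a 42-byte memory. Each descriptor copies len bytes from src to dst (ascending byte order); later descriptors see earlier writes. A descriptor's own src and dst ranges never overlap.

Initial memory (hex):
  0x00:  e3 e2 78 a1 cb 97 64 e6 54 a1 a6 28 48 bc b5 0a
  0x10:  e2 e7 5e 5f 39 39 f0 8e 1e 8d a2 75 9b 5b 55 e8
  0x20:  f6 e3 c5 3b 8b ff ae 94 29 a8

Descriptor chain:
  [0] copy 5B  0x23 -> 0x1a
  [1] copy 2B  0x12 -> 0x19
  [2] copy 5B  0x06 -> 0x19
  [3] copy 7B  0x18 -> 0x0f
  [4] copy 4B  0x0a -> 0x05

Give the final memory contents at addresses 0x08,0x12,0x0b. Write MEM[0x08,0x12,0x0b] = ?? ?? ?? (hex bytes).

[0] 0x23->0x1a len=5 : 3b 8b ff ae 94
[1] 0x12->0x19 len=2 : 5e 5f
[2] 0x06->0x19 len=5 : 64 e6 54 a1 a6
[3] 0x18->0x0f len=7 : 1e 64 e6 54 a1 a6 94
[4] 0x0a->0x05 len=4 : a6 28 48 bc
query mem[0x08]=0xbc, mem[0x12]=0x54, mem[0x0b]=0x28

MEM[0x08,0x12,0x0b] = bc 54 28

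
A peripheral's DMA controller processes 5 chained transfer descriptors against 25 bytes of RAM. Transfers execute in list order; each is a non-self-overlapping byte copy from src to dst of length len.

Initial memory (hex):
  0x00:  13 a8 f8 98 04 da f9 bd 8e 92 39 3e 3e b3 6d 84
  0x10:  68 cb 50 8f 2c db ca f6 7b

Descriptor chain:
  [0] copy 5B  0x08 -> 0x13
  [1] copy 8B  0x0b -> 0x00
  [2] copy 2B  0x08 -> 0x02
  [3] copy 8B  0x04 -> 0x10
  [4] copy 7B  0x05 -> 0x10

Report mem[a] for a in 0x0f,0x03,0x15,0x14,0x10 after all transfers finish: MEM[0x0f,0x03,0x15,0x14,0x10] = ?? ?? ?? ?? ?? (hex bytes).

MEM[0x0f,0x03,0x15,0x14,0x10] = 84 92 39 92 68

#0 dst[0x13+5] := {0x8e,0x92,0x39,0x3e,0x3e}
#1 dst[0x00+8] := {0x3e,0x3e,0xb3,0x6d,0x84,0x68,0xcb,0x50}
#2 dst[0x02+2] := {0x8e,0x92}
#3 dst[0x10+8] := {0x84,0x68,0xcb,0x50,0x8e,0x92,0x39,0x3e}
#4 dst[0x10+7] := {0x68,0xcb,0x50,0x8e,0x92,0x39,0x3e}
query mem[0x0f]=0x84, mem[0x03]=0x92, mem[0x15]=0x39, mem[0x14]=0x92, mem[0x10]=0x68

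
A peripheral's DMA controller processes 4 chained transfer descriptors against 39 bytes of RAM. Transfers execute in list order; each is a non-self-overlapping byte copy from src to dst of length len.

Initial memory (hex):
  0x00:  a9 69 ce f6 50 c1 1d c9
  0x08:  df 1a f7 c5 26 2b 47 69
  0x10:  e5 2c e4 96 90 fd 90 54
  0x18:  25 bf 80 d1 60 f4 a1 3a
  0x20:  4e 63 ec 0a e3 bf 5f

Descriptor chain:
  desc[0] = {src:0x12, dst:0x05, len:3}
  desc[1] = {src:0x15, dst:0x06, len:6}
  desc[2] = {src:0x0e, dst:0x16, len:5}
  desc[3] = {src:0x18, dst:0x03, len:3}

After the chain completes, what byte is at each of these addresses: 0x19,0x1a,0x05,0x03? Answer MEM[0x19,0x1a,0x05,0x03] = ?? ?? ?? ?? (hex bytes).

#0 dst[0x05+3] := {0xe4,0x96,0x90}
#1 dst[0x06+6] := {0xfd,0x90,0x54,0x25,0xbf,0x80}
#2 dst[0x16+5] := {0x47,0x69,0xe5,0x2c,0xe4}
#3 dst[0x03+3] := {0xe5,0x2c,0xe4}
query mem[0x19]=0x2c, mem[0x1a]=0xe4, mem[0x05]=0xe4, mem[0x03]=0xe5

MEM[0x19,0x1a,0x05,0x03] = 2c e4 e4 e5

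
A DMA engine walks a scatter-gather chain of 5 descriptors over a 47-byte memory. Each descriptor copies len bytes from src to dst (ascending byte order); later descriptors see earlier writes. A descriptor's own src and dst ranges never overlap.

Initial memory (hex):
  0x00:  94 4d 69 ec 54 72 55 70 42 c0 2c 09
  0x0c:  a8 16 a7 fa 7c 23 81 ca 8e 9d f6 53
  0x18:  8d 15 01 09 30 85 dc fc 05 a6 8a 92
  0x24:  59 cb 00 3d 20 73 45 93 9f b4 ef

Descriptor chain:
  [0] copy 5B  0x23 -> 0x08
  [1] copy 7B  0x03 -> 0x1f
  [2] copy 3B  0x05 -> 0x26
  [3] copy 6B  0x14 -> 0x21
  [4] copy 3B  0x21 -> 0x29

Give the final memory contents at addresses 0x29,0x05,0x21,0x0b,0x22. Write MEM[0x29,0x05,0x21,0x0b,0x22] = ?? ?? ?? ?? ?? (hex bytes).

MEM[0x29,0x05,0x21,0x0b,0x22] = 8e 72 8e 00 9d

  after D0: wrote 5B at 0x08 = 9259cb003d
  after D1: wrote 7B at 0x1f = ec547255709259
  after D2: wrote 3B at 0x26 = 725570
  after D3: wrote 6B at 0x21 = 8e9df6538d15
  after D4: wrote 3B at 0x29 = 8e9df6
query mem[0x29]=0x8e, mem[0x05]=0x72, mem[0x21]=0x8e, mem[0x0b]=0x00, mem[0x22]=0x9d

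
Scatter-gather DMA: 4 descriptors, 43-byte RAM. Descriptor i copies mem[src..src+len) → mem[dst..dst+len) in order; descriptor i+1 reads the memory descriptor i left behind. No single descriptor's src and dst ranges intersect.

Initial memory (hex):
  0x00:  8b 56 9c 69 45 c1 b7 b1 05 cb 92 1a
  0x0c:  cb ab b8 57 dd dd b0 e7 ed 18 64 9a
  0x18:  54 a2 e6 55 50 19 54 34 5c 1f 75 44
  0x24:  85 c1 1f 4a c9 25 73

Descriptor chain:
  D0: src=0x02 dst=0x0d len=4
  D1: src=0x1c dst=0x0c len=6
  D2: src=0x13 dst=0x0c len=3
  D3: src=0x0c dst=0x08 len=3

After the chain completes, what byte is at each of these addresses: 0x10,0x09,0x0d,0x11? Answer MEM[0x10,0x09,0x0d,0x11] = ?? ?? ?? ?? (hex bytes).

  after D0: wrote 4B at 0x0d = 9c6945c1
  after D1: wrote 6B at 0x0c = 501954345c1f
  after D2: wrote 3B at 0x0c = e7ed18
  after D3: wrote 3B at 0x08 = e7ed18
query mem[0x10]=0x5c, mem[0x09]=0xed, mem[0x0d]=0xed, mem[0x11]=0x1f

MEM[0x10,0x09,0x0d,0x11] = 5c ed ed 1f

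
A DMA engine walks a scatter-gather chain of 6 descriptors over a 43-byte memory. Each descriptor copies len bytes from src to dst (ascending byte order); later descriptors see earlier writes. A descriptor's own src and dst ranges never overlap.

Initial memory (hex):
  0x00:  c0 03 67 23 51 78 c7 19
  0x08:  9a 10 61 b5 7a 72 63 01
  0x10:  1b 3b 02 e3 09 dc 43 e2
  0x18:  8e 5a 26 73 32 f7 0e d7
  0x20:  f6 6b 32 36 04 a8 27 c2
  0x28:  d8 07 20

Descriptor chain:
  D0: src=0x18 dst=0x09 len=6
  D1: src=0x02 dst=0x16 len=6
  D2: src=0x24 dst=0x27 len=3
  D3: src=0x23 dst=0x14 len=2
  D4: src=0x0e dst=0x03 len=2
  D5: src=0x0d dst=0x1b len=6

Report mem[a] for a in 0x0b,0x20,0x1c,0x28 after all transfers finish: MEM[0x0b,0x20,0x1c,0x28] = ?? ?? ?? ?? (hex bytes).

MEM[0x0b,0x20,0x1c,0x28] = 26 02 f7 a8

  after D0: wrote 6B at 0x09 = 8e5a267332f7
  after D1: wrote 6B at 0x16 = 67235178c719
  after D2: wrote 3B at 0x27 = 04a827
  after D3: wrote 2B at 0x14 = 3604
  after D4: wrote 2B at 0x03 = f701
  after D5: wrote 6B at 0x1b = 32f7011b3b02
query mem[0x0b]=0x26, mem[0x20]=0x02, mem[0x1c]=0xf7, mem[0x28]=0xa8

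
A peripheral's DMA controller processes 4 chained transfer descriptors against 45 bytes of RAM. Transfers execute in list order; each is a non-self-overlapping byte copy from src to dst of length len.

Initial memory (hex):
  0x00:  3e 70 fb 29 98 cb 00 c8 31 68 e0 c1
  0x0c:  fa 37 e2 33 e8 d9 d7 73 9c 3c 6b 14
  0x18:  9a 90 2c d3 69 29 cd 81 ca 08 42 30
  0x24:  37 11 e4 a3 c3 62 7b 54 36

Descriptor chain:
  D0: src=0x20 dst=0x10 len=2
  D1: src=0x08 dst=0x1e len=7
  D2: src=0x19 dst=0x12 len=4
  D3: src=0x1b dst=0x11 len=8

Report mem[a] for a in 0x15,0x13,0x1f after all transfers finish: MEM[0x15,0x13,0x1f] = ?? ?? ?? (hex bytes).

MEM[0x15,0x13,0x1f] = 68 29 68

D0: mem[0x10..0x11] <- [ca 08]
D1: mem[0x1e..0x24] <- [31 68 e0 c1 fa 37 e2]
D2: mem[0x12..0x15] <- [90 2c d3 69]
D3: mem[0x11..0x18] <- [d3 69 29 31 68 e0 c1 fa]
query mem[0x15]=0x68, mem[0x13]=0x29, mem[0x1f]=0x68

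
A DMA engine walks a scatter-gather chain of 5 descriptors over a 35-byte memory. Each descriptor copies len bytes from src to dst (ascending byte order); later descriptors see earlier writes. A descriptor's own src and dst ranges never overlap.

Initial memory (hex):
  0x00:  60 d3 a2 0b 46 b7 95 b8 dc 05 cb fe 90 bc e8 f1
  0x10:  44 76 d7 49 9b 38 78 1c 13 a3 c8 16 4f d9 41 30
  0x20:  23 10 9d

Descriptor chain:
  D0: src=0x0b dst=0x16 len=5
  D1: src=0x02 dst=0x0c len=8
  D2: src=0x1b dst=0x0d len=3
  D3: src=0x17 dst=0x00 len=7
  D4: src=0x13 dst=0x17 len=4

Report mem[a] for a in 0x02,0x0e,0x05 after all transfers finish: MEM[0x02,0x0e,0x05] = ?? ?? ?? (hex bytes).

MEM[0x02,0x0e,0x05] = e8 4f 4f

#0 dst[0x16+5] := {0xfe,0x90,0xbc,0xe8,0xf1}
#1 dst[0x0c+8] := {0xa2,0x0b,0x46,0xb7,0x95,0xb8,0xdc,0x05}
#2 dst[0x0d+3] := {0x16,0x4f,0xd9}
#3 dst[0x00+7] := {0x90,0xbc,0xe8,0xf1,0x16,0x4f,0xd9}
#4 dst[0x17+4] := {0x05,0x9b,0x38,0xfe}
query mem[0x02]=0xe8, mem[0x0e]=0x4f, mem[0x05]=0x4f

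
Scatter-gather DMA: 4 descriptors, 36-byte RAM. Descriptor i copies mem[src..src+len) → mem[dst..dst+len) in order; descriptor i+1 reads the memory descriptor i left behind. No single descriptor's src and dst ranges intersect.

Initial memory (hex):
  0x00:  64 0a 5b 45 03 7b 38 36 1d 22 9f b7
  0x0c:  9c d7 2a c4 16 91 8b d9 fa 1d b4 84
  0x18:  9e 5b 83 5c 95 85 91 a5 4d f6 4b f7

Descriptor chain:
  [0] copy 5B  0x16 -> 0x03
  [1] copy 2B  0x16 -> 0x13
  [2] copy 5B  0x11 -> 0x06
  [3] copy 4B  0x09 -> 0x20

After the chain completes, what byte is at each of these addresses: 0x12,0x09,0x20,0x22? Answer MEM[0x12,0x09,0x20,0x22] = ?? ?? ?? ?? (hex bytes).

#0 dst[0x03+5] := {0xb4,0x84,0x9e,0x5b,0x83}
#1 dst[0x13+2] := {0xb4,0x84}
#2 dst[0x06+5] := {0x91,0x8b,0xb4,0x84,0x1d}
#3 dst[0x20+4] := {0x84,0x1d,0xb7,0x9c}
query mem[0x12]=0x8b, mem[0x09]=0x84, mem[0x20]=0x84, mem[0x22]=0xb7

MEM[0x12,0x09,0x20,0x22] = 8b 84 84 b7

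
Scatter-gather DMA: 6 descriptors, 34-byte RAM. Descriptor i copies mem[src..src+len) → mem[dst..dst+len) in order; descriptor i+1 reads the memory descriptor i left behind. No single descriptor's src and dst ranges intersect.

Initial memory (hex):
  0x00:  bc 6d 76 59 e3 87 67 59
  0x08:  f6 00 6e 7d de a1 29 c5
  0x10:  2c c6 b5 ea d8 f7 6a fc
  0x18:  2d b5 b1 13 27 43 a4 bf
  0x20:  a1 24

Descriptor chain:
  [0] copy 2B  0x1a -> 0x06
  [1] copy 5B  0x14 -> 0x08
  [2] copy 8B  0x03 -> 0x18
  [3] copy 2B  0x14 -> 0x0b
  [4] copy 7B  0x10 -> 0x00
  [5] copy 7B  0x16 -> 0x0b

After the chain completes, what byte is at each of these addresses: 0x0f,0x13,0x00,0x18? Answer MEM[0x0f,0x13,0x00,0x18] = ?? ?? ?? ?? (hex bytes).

MEM[0x0f,0x13,0x00,0x18] = 87 ea 2c 59

[0] 0x1a->0x06 len=2 : b1 13
[1] 0x14->0x08 len=5 : d8 f7 6a fc 2d
[2] 0x03->0x18 len=8 : 59 e3 87 b1 13 d8 f7 6a
[3] 0x14->0x0b len=2 : d8 f7
[4] 0x10->0x00 len=7 : 2c c6 b5 ea d8 f7 6a
[5] 0x16->0x0b len=7 : 6a fc 59 e3 87 b1 13
query mem[0x0f]=0x87, mem[0x13]=0xea, mem[0x00]=0x2c, mem[0x18]=0x59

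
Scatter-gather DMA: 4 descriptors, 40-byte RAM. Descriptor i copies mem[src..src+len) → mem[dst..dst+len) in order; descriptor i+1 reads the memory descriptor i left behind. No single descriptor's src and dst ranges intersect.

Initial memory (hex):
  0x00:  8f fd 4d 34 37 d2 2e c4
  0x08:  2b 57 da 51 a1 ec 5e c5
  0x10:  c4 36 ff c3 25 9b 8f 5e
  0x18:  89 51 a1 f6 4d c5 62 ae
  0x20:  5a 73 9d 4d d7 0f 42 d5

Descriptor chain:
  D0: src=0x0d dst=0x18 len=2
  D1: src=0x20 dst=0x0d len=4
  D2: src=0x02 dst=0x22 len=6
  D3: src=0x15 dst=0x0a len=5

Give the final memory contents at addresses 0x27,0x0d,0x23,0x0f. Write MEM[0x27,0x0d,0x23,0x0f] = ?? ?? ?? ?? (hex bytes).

[0] 0x0d->0x18 len=2 : ec 5e
[1] 0x20->0x0d len=4 : 5a 73 9d 4d
[2] 0x02->0x22 len=6 : 4d 34 37 d2 2e c4
[3] 0x15->0x0a len=5 : 9b 8f 5e ec 5e
query mem[0x27]=0xc4, mem[0x0d]=0xec, mem[0x23]=0x34, mem[0x0f]=0x9d

MEM[0x27,0x0d,0x23,0x0f] = c4 ec 34 9d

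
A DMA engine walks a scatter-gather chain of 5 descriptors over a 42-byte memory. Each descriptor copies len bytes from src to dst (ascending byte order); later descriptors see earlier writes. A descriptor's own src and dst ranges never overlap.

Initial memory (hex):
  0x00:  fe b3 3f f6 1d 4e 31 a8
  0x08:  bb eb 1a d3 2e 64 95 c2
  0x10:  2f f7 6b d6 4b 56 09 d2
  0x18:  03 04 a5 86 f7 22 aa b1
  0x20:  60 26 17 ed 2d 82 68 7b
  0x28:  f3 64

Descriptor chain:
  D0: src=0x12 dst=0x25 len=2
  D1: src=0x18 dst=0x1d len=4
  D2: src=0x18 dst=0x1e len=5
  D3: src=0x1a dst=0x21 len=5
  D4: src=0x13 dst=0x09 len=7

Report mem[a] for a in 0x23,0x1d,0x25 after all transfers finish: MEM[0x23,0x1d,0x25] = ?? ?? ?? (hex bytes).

MEM[0x23,0x1d,0x25] = f7 03 03

D0: mem[0x25..0x26] <- [6b d6]
D1: mem[0x1d..0x20] <- [03 04 a5 86]
D2: mem[0x1e..0x22] <- [03 04 a5 86 f7]
D3: mem[0x21..0x25] <- [a5 86 f7 03 03]
D4: mem[0x09..0x0f] <- [d6 4b 56 09 d2 03 04]
query mem[0x23]=0xf7, mem[0x1d]=0x03, mem[0x25]=0x03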